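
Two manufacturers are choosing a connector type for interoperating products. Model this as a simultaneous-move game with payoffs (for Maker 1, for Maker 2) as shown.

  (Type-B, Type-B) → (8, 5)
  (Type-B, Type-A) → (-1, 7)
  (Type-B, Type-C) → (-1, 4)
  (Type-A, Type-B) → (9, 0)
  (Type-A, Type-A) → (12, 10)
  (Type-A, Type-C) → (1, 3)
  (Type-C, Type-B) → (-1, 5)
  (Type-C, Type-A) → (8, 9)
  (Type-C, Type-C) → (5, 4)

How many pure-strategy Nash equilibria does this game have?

1

Both Type-A: Maker 1 gets 12 (best alternative 8); Maker 2 gets 10 (best alternative 3). Neither deviates — NE.
Both Type-B is not a NE: Maker 1 would switch to Type-A (9 > 8).
No other cell survives both best-response checks, so there is 1 pure NE.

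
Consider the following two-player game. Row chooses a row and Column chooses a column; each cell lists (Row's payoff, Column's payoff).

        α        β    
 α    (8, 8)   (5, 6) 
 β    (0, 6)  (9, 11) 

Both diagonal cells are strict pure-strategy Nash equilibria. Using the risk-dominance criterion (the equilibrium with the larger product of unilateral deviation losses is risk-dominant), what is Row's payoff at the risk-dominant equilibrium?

At both α: Row loses 8 − 0 = 8 by deviating; Column loses 8 − 6 = 2. Product = 8·2 = 16.
At both β: Row loses 9 − 5 = 4 by deviating; Column loses 11 − 6 = 5. Product = 4·5 = 20.
20 > 16, so both β is risk-dominant. Row's payoff there is 9.

9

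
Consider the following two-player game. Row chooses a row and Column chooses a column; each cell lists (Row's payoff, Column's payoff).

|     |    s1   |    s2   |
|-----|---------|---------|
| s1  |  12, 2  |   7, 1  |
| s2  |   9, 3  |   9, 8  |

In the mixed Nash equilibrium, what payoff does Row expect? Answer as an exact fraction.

9

Column mixes with probability q on s1, chosen so Row is indifferent: 12q + 7(1−q) = 9q + 9(1−q) gives q = 2/5.
Row's expected payoff (from either row, since indifferent) is 12·2/5 + 7·3/5 = 9.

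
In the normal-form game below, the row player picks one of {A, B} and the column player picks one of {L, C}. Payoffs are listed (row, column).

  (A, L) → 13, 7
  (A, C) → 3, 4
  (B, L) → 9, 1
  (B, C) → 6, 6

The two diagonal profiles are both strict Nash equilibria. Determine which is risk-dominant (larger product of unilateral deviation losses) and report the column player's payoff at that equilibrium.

6

At (A, L): the row player loses 13 − 9 = 4 by deviating; the column player loses 7 − 4 = 3. Product = 4·3 = 12.
At (B, C): the row player loses 6 − 3 = 3 by deviating; the column player loses 6 − 1 = 5. Product = 3·5 = 15.
15 > 12, so (B, C) is risk-dominant. The column player's payoff there is 6.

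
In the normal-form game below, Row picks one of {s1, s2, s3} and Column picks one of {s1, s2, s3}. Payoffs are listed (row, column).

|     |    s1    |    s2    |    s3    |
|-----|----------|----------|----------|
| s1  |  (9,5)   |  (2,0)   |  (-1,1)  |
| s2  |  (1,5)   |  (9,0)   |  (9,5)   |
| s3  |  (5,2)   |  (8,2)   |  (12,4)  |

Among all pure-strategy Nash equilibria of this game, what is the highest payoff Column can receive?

5

Both s1 is a pure NE (Row: 9 ≥ 5; Column: 5 ≥ 1). Column gets 5.
Both s3 is a pure NE (Row: 12 ≥ 9; Column: 4 ≥ 2). Column gets 4.
Every other cell has a profitable deviation for at least one player. Highest of {5, 4} is 5.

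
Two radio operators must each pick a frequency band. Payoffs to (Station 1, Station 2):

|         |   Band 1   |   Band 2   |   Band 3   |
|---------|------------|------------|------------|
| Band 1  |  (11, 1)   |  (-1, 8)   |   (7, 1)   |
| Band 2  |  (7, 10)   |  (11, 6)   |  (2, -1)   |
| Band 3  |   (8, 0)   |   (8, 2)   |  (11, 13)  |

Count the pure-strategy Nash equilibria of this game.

Both Band 3: Station 1 gets 11 (best alternative 7); Station 2 gets 13 (best alternative 2). Neither deviates — NE.
Both Band 2 is not a NE: Station 2 would switch to Band 1 (10 > 6).
No other cell survives both best-response checks, so there is 1 pure NE.

1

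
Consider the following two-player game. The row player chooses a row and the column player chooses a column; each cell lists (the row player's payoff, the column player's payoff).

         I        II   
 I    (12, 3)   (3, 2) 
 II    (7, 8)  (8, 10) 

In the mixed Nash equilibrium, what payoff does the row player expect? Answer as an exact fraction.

The column player mixes with probability q on I, chosen so the row player is indifferent: 12q + 3(1−q) = 7q + 8(1−q) gives q = 1/2.
The row player's expected payoff (from either row, since indifferent) is 12·1/2 + 3·1/2 = 15/2.

15/2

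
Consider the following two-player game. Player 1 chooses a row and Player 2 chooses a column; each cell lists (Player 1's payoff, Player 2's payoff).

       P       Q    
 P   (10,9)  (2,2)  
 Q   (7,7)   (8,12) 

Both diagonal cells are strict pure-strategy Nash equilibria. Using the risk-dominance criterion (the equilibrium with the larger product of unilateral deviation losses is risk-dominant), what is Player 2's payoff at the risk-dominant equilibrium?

12

At both P: Player 1 loses 10 − 7 = 3 by deviating; Player 2 loses 9 − 2 = 7. Product = 3·7 = 21.
At both Q: Player 1 loses 8 − 2 = 6 by deviating; Player 2 loses 12 − 7 = 5. Product = 6·5 = 30.
30 > 21, so both Q is risk-dominant. Player 2's payoff there is 12.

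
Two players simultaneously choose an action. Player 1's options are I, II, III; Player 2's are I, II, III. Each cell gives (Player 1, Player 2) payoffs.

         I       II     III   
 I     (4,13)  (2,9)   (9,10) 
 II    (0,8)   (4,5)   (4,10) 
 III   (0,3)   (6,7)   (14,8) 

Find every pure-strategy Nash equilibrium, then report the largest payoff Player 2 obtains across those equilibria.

13

Both I is a pure NE (Player 1: 4 ≥ 0; Player 2: 13 ≥ 10). Player 2 gets 13.
Both III is a pure NE (Player 1: 14 ≥ 9; Player 2: 8 ≥ 7). Player 2 gets 8.
Every other cell has a profitable deviation for at least one player. Highest of {13, 8} is 13.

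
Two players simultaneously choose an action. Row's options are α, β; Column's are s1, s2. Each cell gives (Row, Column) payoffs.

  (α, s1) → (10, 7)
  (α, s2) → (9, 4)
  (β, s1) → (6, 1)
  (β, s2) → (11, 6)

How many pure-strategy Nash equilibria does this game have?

2

(α, s1): Row gets 10 (best alternative 6); Column gets 7 (best alternative 4). Neither deviates — NE.
(β, s2): Row gets 11 (best alternative 9); Column gets 6 (best alternative 1). Neither deviates — NE.
(α, s2) is not a NE: Row would switch to β (11 > 9).
No other cell survives both best-response checks, so there are 2 pure NE.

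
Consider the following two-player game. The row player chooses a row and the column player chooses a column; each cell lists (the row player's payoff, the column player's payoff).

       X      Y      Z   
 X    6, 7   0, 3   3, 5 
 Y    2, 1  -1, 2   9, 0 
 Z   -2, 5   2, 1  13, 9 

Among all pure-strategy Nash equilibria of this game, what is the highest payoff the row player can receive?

13

Both X is a pure NE (the row player: 6 ≥ 2; the column player: 7 ≥ 5). The row player gets 6.
Both Z is a pure NE (the row player: 13 ≥ 9; the column player: 9 ≥ 5). The row player gets 13.
Every other cell has a profitable deviation for at least one player. Highest of {6, 13} is 13.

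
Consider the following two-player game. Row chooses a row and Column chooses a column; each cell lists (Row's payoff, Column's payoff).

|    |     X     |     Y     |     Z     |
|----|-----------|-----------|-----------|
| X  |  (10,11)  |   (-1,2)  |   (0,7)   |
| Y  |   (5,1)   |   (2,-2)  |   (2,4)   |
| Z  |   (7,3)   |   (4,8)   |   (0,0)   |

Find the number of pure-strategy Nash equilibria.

Both X: Row gets 10 (best alternative 7); Column gets 11 (best alternative 7). Neither deviates — NE.
(Y, Z): Row gets 2 (best alternative 0); Column gets 4 (best alternative 1). Neither deviates — NE.
(Z, Y): Row gets 4 (best alternative 2); Column gets 8 (best alternative 3). Neither deviates — NE.
Both Z is not a NE: Row would switch to Y (2 > 0).
No other cell survives both best-response checks, so there are 3 pure NE.

3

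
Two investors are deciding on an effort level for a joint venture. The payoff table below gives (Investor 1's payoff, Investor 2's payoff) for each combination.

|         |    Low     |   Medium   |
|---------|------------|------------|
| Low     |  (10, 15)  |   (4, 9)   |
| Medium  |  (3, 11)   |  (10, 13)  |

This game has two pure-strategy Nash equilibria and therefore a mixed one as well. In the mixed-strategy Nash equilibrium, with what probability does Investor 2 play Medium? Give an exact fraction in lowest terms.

7/13

Investor 2's mix q on Low must make Investor 1 indifferent between Low and Medium.
Investor 1's payoff from Low: 10q + 4(1−q). From Medium: 3q + 10(1−q).
Set equal: 7q = 6(1−q) → q = 6/13.
Probability on Medium is 1 − 6/13 = 7/13.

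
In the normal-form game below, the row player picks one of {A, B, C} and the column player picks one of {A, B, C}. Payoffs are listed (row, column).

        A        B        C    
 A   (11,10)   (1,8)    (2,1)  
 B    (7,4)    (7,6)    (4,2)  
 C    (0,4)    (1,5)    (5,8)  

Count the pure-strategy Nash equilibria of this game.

Both A: the row player gets 11 (best alternative 7); the column player gets 10 (best alternative 8). Neither deviates — NE.
Both B: the row player gets 7 (best alternative 1); the column player gets 6 (best alternative 4). Neither deviates — NE.
Both C: the row player gets 5 (best alternative 4); the column player gets 8 (best alternative 5). Neither deviates — NE.
(B, C) is not a NE: the row player would switch to C (5 > 4).
No other cell survives both best-response checks, so there are 3 pure NE.

3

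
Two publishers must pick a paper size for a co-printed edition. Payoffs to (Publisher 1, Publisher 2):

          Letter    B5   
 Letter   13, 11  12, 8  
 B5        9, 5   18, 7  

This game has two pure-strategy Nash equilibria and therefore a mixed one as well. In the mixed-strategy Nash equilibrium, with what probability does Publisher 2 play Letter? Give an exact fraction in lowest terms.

3/5

Publisher 2's mix q on Letter must make Publisher 1 indifferent between Letter and B5.
Publisher 1's payoff from Letter: 13q + 12(1−q). From B5: 9q + 18(1−q).
Set equal: 4q = 6(1−q) → q = 6/10 = 3/5.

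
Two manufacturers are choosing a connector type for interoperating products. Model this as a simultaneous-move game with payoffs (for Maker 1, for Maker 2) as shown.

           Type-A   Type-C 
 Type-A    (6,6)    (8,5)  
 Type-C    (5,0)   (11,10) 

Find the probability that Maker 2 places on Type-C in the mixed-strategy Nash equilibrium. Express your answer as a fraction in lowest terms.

Maker 2's mix q on Type-A must make Maker 1 indifferent between Type-A and Type-C.
Maker 1's payoff from Type-A: 6q + 8(1−q). From Type-C: 5q + 11(1−q).
Set equal: 1q = 3(1−q) → q = 3/4.
Probability on Type-C is 1 − 3/4 = 1/4.

1/4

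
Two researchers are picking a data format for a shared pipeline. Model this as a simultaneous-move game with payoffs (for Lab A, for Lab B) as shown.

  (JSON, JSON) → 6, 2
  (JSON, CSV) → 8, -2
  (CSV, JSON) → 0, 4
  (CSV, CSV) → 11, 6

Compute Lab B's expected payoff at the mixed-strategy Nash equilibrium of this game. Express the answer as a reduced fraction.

Lab A mixes with probability p on JSON, chosen so Lab B is indifferent: 2p + 4(1−p) = (-2)p + 6(1−p) gives p = 1/3.
Lab B's expected payoff is 2·1/3 + 4·2/3 = 10/3.

10/3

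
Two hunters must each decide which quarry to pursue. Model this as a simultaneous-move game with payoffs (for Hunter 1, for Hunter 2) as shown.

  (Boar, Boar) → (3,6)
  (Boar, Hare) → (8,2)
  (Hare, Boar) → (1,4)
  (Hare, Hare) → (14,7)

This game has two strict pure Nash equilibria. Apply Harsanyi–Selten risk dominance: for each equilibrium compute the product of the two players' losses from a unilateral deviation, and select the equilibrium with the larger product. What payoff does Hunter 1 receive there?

At both Boar: Hunter 1 loses 3 − 1 = 2 by deviating; Hunter 2 loses 6 − 2 = 4. Product = 2·4 = 8.
At both Hare: Hunter 1 loses 14 − 8 = 6 by deviating; Hunter 2 loses 7 − 4 = 3. Product = 6·3 = 18.
18 > 8, so both Hare is risk-dominant. Hunter 1's payoff there is 14.

14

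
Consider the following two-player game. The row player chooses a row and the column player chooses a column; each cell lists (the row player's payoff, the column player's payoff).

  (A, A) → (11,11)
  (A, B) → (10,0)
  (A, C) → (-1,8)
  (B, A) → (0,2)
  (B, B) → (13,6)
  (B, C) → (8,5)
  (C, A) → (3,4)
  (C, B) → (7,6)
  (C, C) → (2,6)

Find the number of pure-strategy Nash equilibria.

2

Both A: the row player gets 11 (best alternative 3); the column player gets 11 (best alternative 8). Neither deviates — NE.
Both B: the row player gets 13 (best alternative 10); the column player gets 6 (best alternative 5). Neither deviates — NE.
Both C is not a NE: the row player would switch to B (8 > 2).
No other cell survives both best-response checks, so there are 2 pure NE.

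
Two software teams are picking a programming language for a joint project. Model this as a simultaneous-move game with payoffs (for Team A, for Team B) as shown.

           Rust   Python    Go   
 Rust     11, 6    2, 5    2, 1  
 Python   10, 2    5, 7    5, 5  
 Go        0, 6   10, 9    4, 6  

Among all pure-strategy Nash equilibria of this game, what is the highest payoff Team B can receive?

Both Rust is a pure NE (Team A: 11 ≥ 10; Team B: 6 ≥ 5). Team B gets 6.
(Go, Python) is a pure NE (Team A: 10 ≥ 5; Team B: 9 ≥ 6). Team B gets 9.
Every other cell has a profitable deviation for at least one player. Highest of {6, 9} is 9.

9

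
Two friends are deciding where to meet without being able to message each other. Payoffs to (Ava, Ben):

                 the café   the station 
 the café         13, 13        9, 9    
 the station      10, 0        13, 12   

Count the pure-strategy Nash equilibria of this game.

2

Both the café: Ava gets 13 (best alternative 10); Ben gets 13 (best alternative 9). Neither deviates — NE.
Both the station: Ava gets 13 (best alternative 9); Ben gets 12 (best alternative 0). Neither deviates — NE.
(the station, the café) is not a NE: Ava would switch to the café (13 > 10).
No other cell survives both best-response checks, so there are 2 pure NE.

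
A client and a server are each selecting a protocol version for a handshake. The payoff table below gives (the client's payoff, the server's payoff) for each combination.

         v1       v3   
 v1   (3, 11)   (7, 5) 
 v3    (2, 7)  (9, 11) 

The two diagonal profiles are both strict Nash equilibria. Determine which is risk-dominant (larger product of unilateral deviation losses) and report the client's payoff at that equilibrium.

At both v1: the client loses 3 − 2 = 1 by deviating; the server loses 11 − 5 = 6. Product = 1·6 = 6.
At both v3: the client loses 9 − 7 = 2 by deviating; the server loses 11 − 7 = 4. Product = 2·4 = 8.
8 > 6, so both v3 is risk-dominant. The client's payoff there is 9.

9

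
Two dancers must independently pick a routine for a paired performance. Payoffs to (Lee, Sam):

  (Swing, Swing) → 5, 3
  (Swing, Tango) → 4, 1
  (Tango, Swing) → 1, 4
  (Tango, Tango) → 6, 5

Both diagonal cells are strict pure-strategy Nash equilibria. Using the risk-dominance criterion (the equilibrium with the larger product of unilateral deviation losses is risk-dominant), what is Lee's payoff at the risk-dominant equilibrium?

5

At both Swing: Lee loses 5 − 1 = 4 by deviating; Sam loses 3 − 1 = 2. Product = 4·2 = 8.
At both Tango: Lee loses 6 − 4 = 2 by deviating; Sam loses 5 − 4 = 1. Product = 2·1 = 2.
8 > 2, so both Swing is risk-dominant. Lee's payoff there is 5.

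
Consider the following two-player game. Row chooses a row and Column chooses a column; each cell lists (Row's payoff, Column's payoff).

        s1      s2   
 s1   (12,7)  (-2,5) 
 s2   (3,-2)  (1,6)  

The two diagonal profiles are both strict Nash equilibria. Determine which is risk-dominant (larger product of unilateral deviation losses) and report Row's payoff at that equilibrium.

At both s1: Row loses 12 − 3 = 9 by deviating; Column loses 7 − 5 = 2. Product = 9·2 = 18.
At both s2: Row loses 1 − (-2) = 3 by deviating; Column loses 6 − (-2) = 8. Product = 3·8 = 24.
24 > 18, so both s2 is risk-dominant. Row's payoff there is 1.

1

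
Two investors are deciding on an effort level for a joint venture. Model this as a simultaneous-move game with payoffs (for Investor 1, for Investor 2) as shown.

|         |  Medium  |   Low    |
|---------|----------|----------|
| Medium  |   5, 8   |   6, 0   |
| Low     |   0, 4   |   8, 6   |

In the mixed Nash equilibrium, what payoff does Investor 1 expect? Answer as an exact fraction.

40/7

Investor 2 mixes with probability q on Medium, chosen so Investor 1 is indifferent: 5q + 6(1−q) = 0q + 8(1−q) gives q = 2/7.
Investor 1's expected payoff (from either row, since indifferent) is 5·2/7 + 6·5/7 = 40/7.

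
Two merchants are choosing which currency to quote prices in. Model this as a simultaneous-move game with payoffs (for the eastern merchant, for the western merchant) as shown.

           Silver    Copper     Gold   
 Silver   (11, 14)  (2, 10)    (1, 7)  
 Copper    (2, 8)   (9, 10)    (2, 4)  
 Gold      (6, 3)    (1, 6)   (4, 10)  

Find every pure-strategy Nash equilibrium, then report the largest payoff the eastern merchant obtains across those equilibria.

11

Both Silver is a pure NE (the eastern merchant: 11 ≥ 6; the western merchant: 14 ≥ 10). The eastern merchant gets 11.
Both Copper is a pure NE (the eastern merchant: 9 ≥ 2; the western merchant: 10 ≥ 8). The eastern merchant gets 9.
Both Gold is a pure NE (the eastern merchant: 4 ≥ 2; the western merchant: 10 ≥ 6). The eastern merchant gets 4.
Every other cell has a profitable deviation for at least one player. Highest of {11, 9, 4} is 11.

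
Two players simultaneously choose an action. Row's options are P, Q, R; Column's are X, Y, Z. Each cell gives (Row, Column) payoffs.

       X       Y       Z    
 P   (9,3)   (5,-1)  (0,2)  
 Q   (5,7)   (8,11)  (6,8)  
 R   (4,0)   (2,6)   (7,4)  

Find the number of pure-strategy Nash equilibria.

(P, X): Row gets 9 (best alternative 5); Column gets 3 (best alternative 2). Neither deviates — NE.
(Q, Y): Row gets 8 (best alternative 5); Column gets 11 (best alternative 8). Neither deviates — NE.
(R, Z) is not a NE: Column would switch to Y (6 > 4).
No other cell survives both best-response checks, so there are 2 pure NE.

2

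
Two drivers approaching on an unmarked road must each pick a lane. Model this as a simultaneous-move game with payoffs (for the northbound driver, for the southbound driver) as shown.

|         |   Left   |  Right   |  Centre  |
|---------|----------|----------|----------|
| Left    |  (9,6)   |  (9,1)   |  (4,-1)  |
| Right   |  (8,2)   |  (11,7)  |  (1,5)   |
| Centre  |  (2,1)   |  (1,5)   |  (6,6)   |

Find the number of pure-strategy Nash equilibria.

3

Both Left: the northbound driver gets 9 (best alternative 8); the southbound driver gets 6 (best alternative 1). Neither deviates — NE.
Both Right: the northbound driver gets 11 (best alternative 9); the southbound driver gets 7 (best alternative 5). Neither deviates — NE.
Both Centre: the northbound driver gets 6 (best alternative 4); the southbound driver gets 6 (best alternative 5). Neither deviates — NE.
(Right, Left) is not a NE: the northbound driver would switch to Left (9 > 8).
No other cell survives both best-response checks, so there are 3 pure NE.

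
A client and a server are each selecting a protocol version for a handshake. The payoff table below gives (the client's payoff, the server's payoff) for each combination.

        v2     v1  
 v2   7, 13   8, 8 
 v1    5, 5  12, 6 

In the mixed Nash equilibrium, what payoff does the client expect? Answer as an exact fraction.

22/3

The server mixes with probability q on v2, chosen so the client is indifferent: 7q + 8(1−q) = 5q + 12(1−q) gives q = 2/3.
The client's expected payoff (from either row, since indifferent) is 7·2/3 + 8·1/3 = 22/3.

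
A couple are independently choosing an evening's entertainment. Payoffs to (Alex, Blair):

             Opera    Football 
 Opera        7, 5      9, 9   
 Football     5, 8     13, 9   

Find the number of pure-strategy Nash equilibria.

Both Football: Alex gets 13 (best alternative 9); Blair gets 9 (best alternative 8). Neither deviates — NE.
Both Opera is not a NE: Blair would switch to Football (9 > 5).
No other cell survives both best-response checks, so there is 1 pure NE.

1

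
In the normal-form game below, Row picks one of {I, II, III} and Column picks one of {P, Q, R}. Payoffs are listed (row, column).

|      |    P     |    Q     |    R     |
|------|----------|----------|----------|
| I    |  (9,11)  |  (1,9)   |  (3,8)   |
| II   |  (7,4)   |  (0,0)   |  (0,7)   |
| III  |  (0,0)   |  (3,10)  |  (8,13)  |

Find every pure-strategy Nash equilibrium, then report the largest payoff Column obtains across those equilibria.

13

(I, P) is a pure NE (Row: 9 ≥ 7; Column: 11 ≥ 9). Column gets 11.
(III, R) is a pure NE (Row: 8 ≥ 3; Column: 13 ≥ 10). Column gets 13.
Every other cell has a profitable deviation for at least one player. Highest of {11, 13} is 13.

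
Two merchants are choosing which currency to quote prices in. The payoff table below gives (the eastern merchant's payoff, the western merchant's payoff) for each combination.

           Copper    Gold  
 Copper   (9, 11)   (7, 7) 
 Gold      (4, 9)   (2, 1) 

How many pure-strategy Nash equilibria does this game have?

1

Both Copper: the eastern merchant gets 9 (best alternative 4); the western merchant gets 11 (best alternative 7). Neither deviates — NE.
Both Gold is not a NE: the eastern merchant would switch to Copper (7 > 2).
No other cell survives both best-response checks, so there is 1 pure NE.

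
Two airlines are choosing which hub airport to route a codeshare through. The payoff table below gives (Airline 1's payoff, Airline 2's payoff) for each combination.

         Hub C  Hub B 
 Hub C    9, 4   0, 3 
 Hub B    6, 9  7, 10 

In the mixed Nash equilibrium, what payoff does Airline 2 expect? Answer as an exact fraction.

Airline 1 mixes with probability p on Hub C, chosen so Airline 2 is indifferent: 4p + 9(1−p) = 3p + 10(1−p) gives p = 1/2.
Airline 2's expected payoff is 4·1/2 + 9·1/2 = 13/2.

13/2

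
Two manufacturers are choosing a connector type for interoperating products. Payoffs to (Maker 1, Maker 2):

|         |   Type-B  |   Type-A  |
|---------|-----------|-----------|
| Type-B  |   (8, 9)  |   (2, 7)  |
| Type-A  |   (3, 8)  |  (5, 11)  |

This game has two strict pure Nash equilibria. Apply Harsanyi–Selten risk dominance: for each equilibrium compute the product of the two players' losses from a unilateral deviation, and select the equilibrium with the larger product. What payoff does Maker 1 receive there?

8

At both Type-B: Maker 1 loses 8 − 3 = 5 by deviating; Maker 2 loses 9 − 7 = 2. Product = 5·2 = 10.
At both Type-A: Maker 1 loses 5 − 2 = 3 by deviating; Maker 2 loses 11 − 8 = 3. Product = 3·3 = 9.
10 > 9, so both Type-B is risk-dominant. Maker 1's payoff there is 8.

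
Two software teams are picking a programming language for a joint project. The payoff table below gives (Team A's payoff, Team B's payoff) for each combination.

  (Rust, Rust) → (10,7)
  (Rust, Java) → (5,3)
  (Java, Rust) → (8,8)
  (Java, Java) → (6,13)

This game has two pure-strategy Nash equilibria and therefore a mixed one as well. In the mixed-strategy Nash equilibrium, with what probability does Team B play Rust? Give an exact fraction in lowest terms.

Team B's mix q on Rust must make Team A indifferent between Rust and Java.
Team A's payoff from Rust: 10q + 5(1−q). From Java: 8q + 6(1−q).
Set equal: 2q = 1(1−q) → q = 1/3.

1/3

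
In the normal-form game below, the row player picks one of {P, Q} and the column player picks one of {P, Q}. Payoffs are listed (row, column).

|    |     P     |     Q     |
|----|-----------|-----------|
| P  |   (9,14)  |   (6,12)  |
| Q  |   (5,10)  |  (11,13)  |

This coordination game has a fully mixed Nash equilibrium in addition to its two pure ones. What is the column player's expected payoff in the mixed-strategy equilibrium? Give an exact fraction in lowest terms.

The row player mixes with probability p on P, chosen so the column player is indifferent: 14p + 10(1−p) = 12p + 13(1−p) gives p = 3/5.
The column player's expected payoff is 14·3/5 + 10·2/5 = 62/5.

62/5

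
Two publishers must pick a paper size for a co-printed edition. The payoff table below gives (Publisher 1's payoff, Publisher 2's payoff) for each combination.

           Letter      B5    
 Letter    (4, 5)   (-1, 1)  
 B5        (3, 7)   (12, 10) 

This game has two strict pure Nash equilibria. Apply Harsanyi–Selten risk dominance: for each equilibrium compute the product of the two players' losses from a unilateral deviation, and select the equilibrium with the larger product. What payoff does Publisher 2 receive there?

At both Letter: Publisher 1 loses 4 − 3 = 1 by deviating; Publisher 2 loses 5 − 1 = 4. Product = 1·4 = 4.
At both B5: Publisher 1 loses 12 − (-1) = 13 by deviating; Publisher 2 loses 10 − 7 = 3. Product = 13·3 = 39.
39 > 4, so both B5 is risk-dominant. Publisher 2's payoff there is 10.

10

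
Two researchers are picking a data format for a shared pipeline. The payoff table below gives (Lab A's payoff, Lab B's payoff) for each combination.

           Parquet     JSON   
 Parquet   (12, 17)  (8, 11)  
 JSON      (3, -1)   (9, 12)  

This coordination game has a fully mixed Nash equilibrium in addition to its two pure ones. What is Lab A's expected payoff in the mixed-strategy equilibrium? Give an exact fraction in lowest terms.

Lab B mixes with probability q on Parquet, chosen so Lab A is indifferent: 12q + 8(1−q) = 3q + 9(1−q) gives q = 1/10.
Lab A's expected payoff (from either row, since indifferent) is 12·1/10 + 8·9/10 = 42/5.

42/5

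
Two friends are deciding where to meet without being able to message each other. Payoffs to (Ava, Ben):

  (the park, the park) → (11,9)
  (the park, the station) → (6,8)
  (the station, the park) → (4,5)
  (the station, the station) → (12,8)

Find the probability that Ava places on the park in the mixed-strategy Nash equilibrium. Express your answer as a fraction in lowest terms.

Ava's mix p on the park must make Ben indifferent between the park and the station.
Ben's payoff from the park: 9p + 5(1−p). From the station: 8p + 8(1−p).
Set equal: 1p = 3(1−p) → p = 3/4.

3/4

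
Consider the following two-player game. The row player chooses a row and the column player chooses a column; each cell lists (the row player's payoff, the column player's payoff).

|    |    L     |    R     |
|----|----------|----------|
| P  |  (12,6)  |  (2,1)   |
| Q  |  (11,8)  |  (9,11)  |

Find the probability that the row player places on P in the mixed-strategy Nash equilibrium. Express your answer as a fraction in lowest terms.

3/8

The row player's mix p on P must make the column player indifferent between L and R.
The column player's payoff from L: 6p + 8(1−p). From R: 1p + 11(1−p).
Set equal: 5p = 3(1−p) → p = 3/8.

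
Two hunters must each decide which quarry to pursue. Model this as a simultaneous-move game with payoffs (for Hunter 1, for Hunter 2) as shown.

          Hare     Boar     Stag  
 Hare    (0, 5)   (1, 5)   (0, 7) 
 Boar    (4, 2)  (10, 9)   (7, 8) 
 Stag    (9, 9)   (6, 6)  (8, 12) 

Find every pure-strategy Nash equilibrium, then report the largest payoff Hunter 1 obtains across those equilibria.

Both Boar is a pure NE (Hunter 1: 10 ≥ 6; Hunter 2: 9 ≥ 8). Hunter 1 gets 10.
Both Stag is a pure NE (Hunter 1: 8 ≥ 7; Hunter 2: 12 ≥ 9). Hunter 1 gets 8.
Every other cell has a profitable deviation for at least one player. Highest of {10, 8} is 10.

10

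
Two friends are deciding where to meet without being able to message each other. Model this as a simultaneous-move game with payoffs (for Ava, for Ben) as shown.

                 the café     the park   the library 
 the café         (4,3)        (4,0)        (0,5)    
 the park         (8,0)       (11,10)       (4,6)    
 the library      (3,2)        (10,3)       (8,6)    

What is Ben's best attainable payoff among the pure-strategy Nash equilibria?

Both the park is a pure NE (Ava: 11 ≥ 10; Ben: 10 ≥ 6). Ben gets 10.
Both the library is a pure NE (Ava: 8 ≥ 4; Ben: 6 ≥ 3). Ben gets 6.
Every other cell has a profitable deviation for at least one player. Highest of {10, 6} is 10.

10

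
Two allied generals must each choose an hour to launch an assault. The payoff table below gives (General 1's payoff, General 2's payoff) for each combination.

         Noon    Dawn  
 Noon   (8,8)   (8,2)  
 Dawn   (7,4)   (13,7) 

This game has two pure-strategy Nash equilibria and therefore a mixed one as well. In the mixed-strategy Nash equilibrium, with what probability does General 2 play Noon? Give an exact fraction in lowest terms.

General 2's mix q on Noon must make General 1 indifferent between Noon and Dawn.
General 1's payoff from Noon: 8q + 8(1−q). From Dawn: 7q + 13(1−q).
Set equal: 1q = 5(1−q) → q = 5/6.

5/6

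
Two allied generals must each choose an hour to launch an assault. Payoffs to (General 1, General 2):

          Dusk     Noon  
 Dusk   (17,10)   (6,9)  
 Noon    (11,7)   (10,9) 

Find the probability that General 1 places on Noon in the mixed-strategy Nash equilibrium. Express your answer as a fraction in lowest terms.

General 1's mix p on Dusk must make General 2 indifferent between Dusk and Noon.
General 2's payoff from Dusk: 10p + 7(1−p). From Noon: 9p + 9(1−p).
Set equal: 1p = 2(1−p) → p = 2/3.
Probability on Noon is 1 − 2/3 = 1/3.

1/3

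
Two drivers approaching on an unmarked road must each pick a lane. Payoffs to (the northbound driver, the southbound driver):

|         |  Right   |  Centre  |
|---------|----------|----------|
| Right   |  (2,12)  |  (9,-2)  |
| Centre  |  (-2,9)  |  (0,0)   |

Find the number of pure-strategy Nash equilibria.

Both Right: the northbound driver gets 2 (best alternative -2); the southbound driver gets 12 (best alternative -2). Neither deviates — NE.
Both Centre is not a NE: the northbound driver would switch to Right (9 > 0).
No other cell survives both best-response checks, so there is 1 pure NE.

1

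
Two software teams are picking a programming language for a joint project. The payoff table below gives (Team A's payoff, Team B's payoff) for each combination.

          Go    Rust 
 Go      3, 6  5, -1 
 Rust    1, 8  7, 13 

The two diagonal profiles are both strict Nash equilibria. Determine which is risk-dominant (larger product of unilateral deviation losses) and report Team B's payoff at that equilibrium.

At both Go: Team A loses 3 − 1 = 2 by deviating; Team B loses 6 − (-1) = 7. Product = 2·7 = 14.
At both Rust: Team A loses 7 − 5 = 2 by deviating; Team B loses 13 − 8 = 5. Product = 2·5 = 10.
14 > 10, so both Go is risk-dominant. Team B's payoff there is 6.

6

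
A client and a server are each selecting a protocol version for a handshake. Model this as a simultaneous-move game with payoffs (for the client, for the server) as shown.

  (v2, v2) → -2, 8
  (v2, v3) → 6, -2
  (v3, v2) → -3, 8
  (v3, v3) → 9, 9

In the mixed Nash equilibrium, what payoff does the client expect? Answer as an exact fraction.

The server mixes with probability q on v2, chosen so the client is indifferent: (-2)q + 6(1−q) = (-3)q + 9(1−q) gives q = 3/4.
The client's expected payoff (from either row, since indifferent) is (-2)·3/4 + 6·1/4 = 0.

0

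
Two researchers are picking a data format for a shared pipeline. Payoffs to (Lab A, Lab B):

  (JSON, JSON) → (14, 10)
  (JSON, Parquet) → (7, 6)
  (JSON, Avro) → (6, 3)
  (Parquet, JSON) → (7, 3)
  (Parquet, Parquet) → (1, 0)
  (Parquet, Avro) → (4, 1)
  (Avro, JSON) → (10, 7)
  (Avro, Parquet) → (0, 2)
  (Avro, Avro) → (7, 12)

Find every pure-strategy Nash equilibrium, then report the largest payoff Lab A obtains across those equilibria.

Both JSON is a pure NE (Lab A: 14 ≥ 10; Lab B: 10 ≥ 6). Lab A gets 14.
Both Avro is a pure NE (Lab A: 7 ≥ 6; Lab B: 12 ≥ 7). Lab A gets 7.
Every other cell has a profitable deviation for at least one player. Highest of {14, 7} is 14.

14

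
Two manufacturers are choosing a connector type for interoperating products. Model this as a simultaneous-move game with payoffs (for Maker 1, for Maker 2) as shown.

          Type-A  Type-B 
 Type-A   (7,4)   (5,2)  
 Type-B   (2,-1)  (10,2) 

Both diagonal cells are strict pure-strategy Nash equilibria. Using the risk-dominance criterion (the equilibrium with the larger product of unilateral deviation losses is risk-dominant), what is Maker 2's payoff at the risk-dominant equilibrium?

At both Type-A: Maker 1 loses 7 − 2 = 5 by deviating; Maker 2 loses 4 − 2 = 2. Product = 5·2 = 10.
At both Type-B: Maker 1 loses 10 − 5 = 5 by deviating; Maker 2 loses 2 − (-1) = 3. Product = 5·3 = 15.
15 > 10, so both Type-B is risk-dominant. Maker 2's payoff there is 2.

2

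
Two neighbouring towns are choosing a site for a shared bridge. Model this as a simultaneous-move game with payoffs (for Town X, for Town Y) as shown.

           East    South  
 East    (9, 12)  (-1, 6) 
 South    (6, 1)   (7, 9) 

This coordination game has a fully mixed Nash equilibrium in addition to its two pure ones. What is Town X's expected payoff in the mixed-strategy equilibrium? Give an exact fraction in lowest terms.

69/11

Town Y mixes with probability q on East, chosen so Town X is indifferent: 9q + (-1)(1−q) = 6q + 7(1−q) gives q = 8/11.
Town X's expected payoff (from either row, since indifferent) is 9·8/11 + (-1)·3/11 = 69/11.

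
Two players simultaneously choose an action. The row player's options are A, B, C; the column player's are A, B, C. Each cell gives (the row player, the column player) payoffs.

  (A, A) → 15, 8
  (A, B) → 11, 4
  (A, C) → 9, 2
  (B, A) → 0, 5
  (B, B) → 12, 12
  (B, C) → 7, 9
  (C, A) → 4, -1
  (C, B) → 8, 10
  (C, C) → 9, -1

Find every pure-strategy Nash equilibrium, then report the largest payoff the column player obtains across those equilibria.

12

Both A is a pure NE (the row player: 15 ≥ 4; the column player: 8 ≥ 4). The column player gets 8.
Both B is a pure NE (the row player: 12 ≥ 11; the column player: 12 ≥ 9). The column player gets 12.
Every other cell has a profitable deviation for at least one player. Highest of {8, 12} is 12.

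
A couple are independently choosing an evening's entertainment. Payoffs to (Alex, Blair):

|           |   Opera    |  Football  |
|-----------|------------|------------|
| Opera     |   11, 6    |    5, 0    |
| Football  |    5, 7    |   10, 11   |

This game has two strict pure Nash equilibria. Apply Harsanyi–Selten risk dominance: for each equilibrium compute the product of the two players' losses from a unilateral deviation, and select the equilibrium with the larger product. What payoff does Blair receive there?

At both Opera: Alex loses 11 − 5 = 6 by deviating; Blair loses 6 − 0 = 6. Product = 6·6 = 36.
At both Football: Alex loses 10 − 5 = 5 by deviating; Blair loses 11 − 7 = 4. Product = 5·4 = 20.
36 > 20, so both Opera is risk-dominant. Blair's payoff there is 6.

6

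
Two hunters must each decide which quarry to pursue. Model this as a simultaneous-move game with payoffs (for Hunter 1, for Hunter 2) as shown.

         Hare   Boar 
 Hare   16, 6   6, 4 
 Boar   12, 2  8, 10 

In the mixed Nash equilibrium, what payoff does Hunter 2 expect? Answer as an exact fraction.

26/5

Hunter 1 mixes with probability p on Hare, chosen so Hunter 2 is indifferent: 6p + 2(1−p) = 4p + 10(1−p) gives p = 4/5.
Hunter 2's expected payoff is 6·4/5 + 2·1/5 = 26/5.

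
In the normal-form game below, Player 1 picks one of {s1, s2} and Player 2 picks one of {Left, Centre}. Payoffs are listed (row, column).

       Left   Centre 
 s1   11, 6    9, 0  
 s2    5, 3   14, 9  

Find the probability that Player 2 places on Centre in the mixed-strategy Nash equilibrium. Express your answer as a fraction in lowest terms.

Player 2's mix q on Left must make Player 1 indifferent between s1 and s2.
Player 1's payoff from s1: 11q + 9(1−q). From s2: 5q + 14(1−q).
Set equal: 6q = 5(1−q) → q = 5/11.
Probability on Centre is 1 − 5/11 = 6/11.

6/11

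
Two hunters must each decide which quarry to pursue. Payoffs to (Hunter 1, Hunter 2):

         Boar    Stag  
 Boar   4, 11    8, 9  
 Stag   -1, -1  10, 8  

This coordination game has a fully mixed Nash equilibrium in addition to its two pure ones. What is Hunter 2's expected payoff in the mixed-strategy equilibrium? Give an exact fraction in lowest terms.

97/11

Hunter 1 mixes with probability p on Boar, chosen so Hunter 2 is indifferent: 11p + (-1)(1−p) = 9p + 8(1−p) gives p = 9/11.
Hunter 2's expected payoff is 11·9/11 + (-1)·2/11 = 97/11.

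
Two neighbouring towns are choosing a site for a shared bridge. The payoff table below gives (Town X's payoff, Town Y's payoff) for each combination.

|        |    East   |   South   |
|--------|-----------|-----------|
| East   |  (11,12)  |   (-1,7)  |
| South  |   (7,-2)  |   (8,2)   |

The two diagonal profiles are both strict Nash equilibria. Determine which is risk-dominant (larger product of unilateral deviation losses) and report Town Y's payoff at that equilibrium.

2

At both East: Town X loses 11 − 7 = 4 by deviating; Town Y loses 12 − 7 = 5. Product = 4·5 = 20.
At both South: Town X loses 8 − (-1) = 9 by deviating; Town Y loses 2 − (-2) = 4. Product = 9·4 = 36.
36 > 20, so both South is risk-dominant. Town Y's payoff there is 2.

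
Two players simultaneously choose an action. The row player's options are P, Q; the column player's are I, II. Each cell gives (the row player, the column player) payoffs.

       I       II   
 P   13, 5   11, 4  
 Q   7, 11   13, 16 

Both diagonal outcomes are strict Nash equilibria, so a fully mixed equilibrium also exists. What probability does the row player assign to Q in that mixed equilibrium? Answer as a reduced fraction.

The row player's mix p on P must make the column player indifferent between I and II.
The column player's payoff from I: 5p + 11(1−p). From II: 4p + 16(1−p).
Set equal: 1p = 5(1−p) → p = 5/6.
Probability on Q is 1 − 5/6 = 1/6.

1/6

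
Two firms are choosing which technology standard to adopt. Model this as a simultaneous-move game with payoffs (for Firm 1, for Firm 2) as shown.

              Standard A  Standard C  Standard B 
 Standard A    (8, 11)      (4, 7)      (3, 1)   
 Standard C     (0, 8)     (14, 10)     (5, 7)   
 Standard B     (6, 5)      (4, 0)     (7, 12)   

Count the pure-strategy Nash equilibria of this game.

Both Standard A: Firm 1 gets 8 (best alternative 6); Firm 2 gets 11 (best alternative 7). Neither deviates — NE.
Both Standard C: Firm 1 gets 14 (best alternative 4); Firm 2 gets 10 (best alternative 8). Neither deviates — NE.
Both Standard B: Firm 1 gets 7 (best alternative 5); Firm 2 gets 12 (best alternative 5). Neither deviates — NE.
(Standard C, Standard B) is not a NE: Firm 1 would switch to Standard B (7 > 5).
No other cell survives both best-response checks, so there are 3 pure NE.

3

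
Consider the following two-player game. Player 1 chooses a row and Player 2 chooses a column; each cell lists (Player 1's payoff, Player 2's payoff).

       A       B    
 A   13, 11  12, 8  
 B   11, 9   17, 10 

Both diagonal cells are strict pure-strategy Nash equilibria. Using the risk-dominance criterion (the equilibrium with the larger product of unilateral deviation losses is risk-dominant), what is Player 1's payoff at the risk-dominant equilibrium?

At both A: Player 1 loses 13 − 11 = 2 by deviating; Player 2 loses 11 − 8 = 3. Product = 2·3 = 6.
At both B: Player 1 loses 17 − 12 = 5 by deviating; Player 2 loses 10 − 9 = 1. Product = 5·1 = 5.
6 > 5, so both A is risk-dominant. Player 1's payoff there is 13.

13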